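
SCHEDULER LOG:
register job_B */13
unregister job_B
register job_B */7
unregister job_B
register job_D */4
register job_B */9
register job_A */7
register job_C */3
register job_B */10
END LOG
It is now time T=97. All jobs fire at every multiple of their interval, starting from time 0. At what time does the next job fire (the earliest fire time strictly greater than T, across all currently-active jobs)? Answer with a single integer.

Answer: 98

Derivation:
Op 1: register job_B */13 -> active={job_B:*/13}
Op 2: unregister job_B -> active={}
Op 3: register job_B */7 -> active={job_B:*/7}
Op 4: unregister job_B -> active={}
Op 5: register job_D */4 -> active={job_D:*/4}
Op 6: register job_B */9 -> active={job_B:*/9, job_D:*/4}
Op 7: register job_A */7 -> active={job_A:*/7, job_B:*/9, job_D:*/4}
Op 8: register job_C */3 -> active={job_A:*/7, job_B:*/9, job_C:*/3, job_D:*/4}
Op 9: register job_B */10 -> active={job_A:*/7, job_B:*/10, job_C:*/3, job_D:*/4}
  job_A: interval 7, next fire after T=97 is 98
  job_B: interval 10, next fire after T=97 is 100
  job_C: interval 3, next fire after T=97 is 99
  job_D: interval 4, next fire after T=97 is 100
Earliest fire time = 98 (job job_A)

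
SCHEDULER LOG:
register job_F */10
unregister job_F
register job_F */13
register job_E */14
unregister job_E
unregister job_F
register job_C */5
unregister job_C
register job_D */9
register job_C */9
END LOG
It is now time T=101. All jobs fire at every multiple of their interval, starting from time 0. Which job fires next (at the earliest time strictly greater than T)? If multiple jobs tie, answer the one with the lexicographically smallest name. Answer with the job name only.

Op 1: register job_F */10 -> active={job_F:*/10}
Op 2: unregister job_F -> active={}
Op 3: register job_F */13 -> active={job_F:*/13}
Op 4: register job_E */14 -> active={job_E:*/14, job_F:*/13}
Op 5: unregister job_E -> active={job_F:*/13}
Op 6: unregister job_F -> active={}
Op 7: register job_C */5 -> active={job_C:*/5}
Op 8: unregister job_C -> active={}
Op 9: register job_D */9 -> active={job_D:*/9}
Op 10: register job_C */9 -> active={job_C:*/9, job_D:*/9}
  job_C: interval 9, next fire after T=101 is 108
  job_D: interval 9, next fire after T=101 is 108
Earliest = 108, winner (lex tiebreak) = job_C

Answer: job_C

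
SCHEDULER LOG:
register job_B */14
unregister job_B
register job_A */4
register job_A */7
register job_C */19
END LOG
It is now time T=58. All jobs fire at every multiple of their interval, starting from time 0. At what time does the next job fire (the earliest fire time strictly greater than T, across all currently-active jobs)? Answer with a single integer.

Answer: 63

Derivation:
Op 1: register job_B */14 -> active={job_B:*/14}
Op 2: unregister job_B -> active={}
Op 3: register job_A */4 -> active={job_A:*/4}
Op 4: register job_A */7 -> active={job_A:*/7}
Op 5: register job_C */19 -> active={job_A:*/7, job_C:*/19}
  job_A: interval 7, next fire after T=58 is 63
  job_C: interval 19, next fire after T=58 is 76
Earliest fire time = 63 (job job_A)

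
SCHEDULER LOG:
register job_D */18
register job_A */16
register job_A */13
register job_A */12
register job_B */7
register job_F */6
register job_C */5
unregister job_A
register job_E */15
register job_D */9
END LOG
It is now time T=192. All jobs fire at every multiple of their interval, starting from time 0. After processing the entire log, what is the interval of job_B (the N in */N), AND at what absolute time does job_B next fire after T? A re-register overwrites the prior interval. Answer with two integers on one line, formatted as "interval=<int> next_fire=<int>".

Op 1: register job_D */18 -> active={job_D:*/18}
Op 2: register job_A */16 -> active={job_A:*/16, job_D:*/18}
Op 3: register job_A */13 -> active={job_A:*/13, job_D:*/18}
Op 4: register job_A */12 -> active={job_A:*/12, job_D:*/18}
Op 5: register job_B */7 -> active={job_A:*/12, job_B:*/7, job_D:*/18}
Op 6: register job_F */6 -> active={job_A:*/12, job_B:*/7, job_D:*/18, job_F:*/6}
Op 7: register job_C */5 -> active={job_A:*/12, job_B:*/7, job_C:*/5, job_D:*/18, job_F:*/6}
Op 8: unregister job_A -> active={job_B:*/7, job_C:*/5, job_D:*/18, job_F:*/6}
Op 9: register job_E */15 -> active={job_B:*/7, job_C:*/5, job_D:*/18, job_E:*/15, job_F:*/6}
Op 10: register job_D */9 -> active={job_B:*/7, job_C:*/5, job_D:*/9, job_E:*/15, job_F:*/6}
Final interval of job_B = 7
Next fire of job_B after T=192: (192//7+1)*7 = 196

Answer: interval=7 next_fire=196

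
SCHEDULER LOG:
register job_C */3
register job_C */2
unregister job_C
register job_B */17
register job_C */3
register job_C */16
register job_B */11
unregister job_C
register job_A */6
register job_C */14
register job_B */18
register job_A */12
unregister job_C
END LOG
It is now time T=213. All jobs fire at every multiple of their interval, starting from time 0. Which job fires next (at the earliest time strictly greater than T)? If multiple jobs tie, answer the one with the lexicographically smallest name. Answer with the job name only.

Answer: job_A

Derivation:
Op 1: register job_C */3 -> active={job_C:*/3}
Op 2: register job_C */2 -> active={job_C:*/2}
Op 3: unregister job_C -> active={}
Op 4: register job_B */17 -> active={job_B:*/17}
Op 5: register job_C */3 -> active={job_B:*/17, job_C:*/3}
Op 6: register job_C */16 -> active={job_B:*/17, job_C:*/16}
Op 7: register job_B */11 -> active={job_B:*/11, job_C:*/16}
Op 8: unregister job_C -> active={job_B:*/11}
Op 9: register job_A */6 -> active={job_A:*/6, job_B:*/11}
Op 10: register job_C */14 -> active={job_A:*/6, job_B:*/11, job_C:*/14}
Op 11: register job_B */18 -> active={job_A:*/6, job_B:*/18, job_C:*/14}
Op 12: register job_A */12 -> active={job_A:*/12, job_B:*/18, job_C:*/14}
Op 13: unregister job_C -> active={job_A:*/12, job_B:*/18}
  job_A: interval 12, next fire after T=213 is 216
  job_B: interval 18, next fire after T=213 is 216
Earliest = 216, winner (lex tiebreak) = job_A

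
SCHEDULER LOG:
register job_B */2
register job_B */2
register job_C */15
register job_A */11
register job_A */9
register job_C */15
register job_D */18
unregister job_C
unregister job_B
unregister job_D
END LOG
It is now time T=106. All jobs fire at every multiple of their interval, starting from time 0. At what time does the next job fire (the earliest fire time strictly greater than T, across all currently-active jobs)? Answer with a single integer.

Answer: 108

Derivation:
Op 1: register job_B */2 -> active={job_B:*/2}
Op 2: register job_B */2 -> active={job_B:*/2}
Op 3: register job_C */15 -> active={job_B:*/2, job_C:*/15}
Op 4: register job_A */11 -> active={job_A:*/11, job_B:*/2, job_C:*/15}
Op 5: register job_A */9 -> active={job_A:*/9, job_B:*/2, job_C:*/15}
Op 6: register job_C */15 -> active={job_A:*/9, job_B:*/2, job_C:*/15}
Op 7: register job_D */18 -> active={job_A:*/9, job_B:*/2, job_C:*/15, job_D:*/18}
Op 8: unregister job_C -> active={job_A:*/9, job_B:*/2, job_D:*/18}
Op 9: unregister job_B -> active={job_A:*/9, job_D:*/18}
Op 10: unregister job_D -> active={job_A:*/9}
  job_A: interval 9, next fire after T=106 is 108
Earliest fire time = 108 (job job_A)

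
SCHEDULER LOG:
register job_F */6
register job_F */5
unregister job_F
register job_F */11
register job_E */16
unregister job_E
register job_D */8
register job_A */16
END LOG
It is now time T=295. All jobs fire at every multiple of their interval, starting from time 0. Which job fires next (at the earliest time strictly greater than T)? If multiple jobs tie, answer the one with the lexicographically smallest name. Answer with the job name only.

Answer: job_D

Derivation:
Op 1: register job_F */6 -> active={job_F:*/6}
Op 2: register job_F */5 -> active={job_F:*/5}
Op 3: unregister job_F -> active={}
Op 4: register job_F */11 -> active={job_F:*/11}
Op 5: register job_E */16 -> active={job_E:*/16, job_F:*/11}
Op 6: unregister job_E -> active={job_F:*/11}
Op 7: register job_D */8 -> active={job_D:*/8, job_F:*/11}
Op 8: register job_A */16 -> active={job_A:*/16, job_D:*/8, job_F:*/11}
  job_A: interval 16, next fire after T=295 is 304
  job_D: interval 8, next fire after T=295 is 296
  job_F: interval 11, next fire after T=295 is 297
Earliest = 296, winner (lex tiebreak) = job_D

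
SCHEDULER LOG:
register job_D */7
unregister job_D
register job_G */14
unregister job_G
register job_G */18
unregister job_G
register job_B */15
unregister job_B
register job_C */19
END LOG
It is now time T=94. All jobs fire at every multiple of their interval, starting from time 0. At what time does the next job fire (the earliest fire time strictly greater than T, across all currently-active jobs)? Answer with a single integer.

Answer: 95

Derivation:
Op 1: register job_D */7 -> active={job_D:*/7}
Op 2: unregister job_D -> active={}
Op 3: register job_G */14 -> active={job_G:*/14}
Op 4: unregister job_G -> active={}
Op 5: register job_G */18 -> active={job_G:*/18}
Op 6: unregister job_G -> active={}
Op 7: register job_B */15 -> active={job_B:*/15}
Op 8: unregister job_B -> active={}
Op 9: register job_C */19 -> active={job_C:*/19}
  job_C: interval 19, next fire after T=94 is 95
Earliest fire time = 95 (job job_C)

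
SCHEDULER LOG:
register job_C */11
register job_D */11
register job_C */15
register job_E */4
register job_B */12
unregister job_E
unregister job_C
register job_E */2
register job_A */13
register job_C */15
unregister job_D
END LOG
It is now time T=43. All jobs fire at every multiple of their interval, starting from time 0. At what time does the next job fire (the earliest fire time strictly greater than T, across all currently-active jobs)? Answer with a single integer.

Op 1: register job_C */11 -> active={job_C:*/11}
Op 2: register job_D */11 -> active={job_C:*/11, job_D:*/11}
Op 3: register job_C */15 -> active={job_C:*/15, job_D:*/11}
Op 4: register job_E */4 -> active={job_C:*/15, job_D:*/11, job_E:*/4}
Op 5: register job_B */12 -> active={job_B:*/12, job_C:*/15, job_D:*/11, job_E:*/4}
Op 6: unregister job_E -> active={job_B:*/12, job_C:*/15, job_D:*/11}
Op 7: unregister job_C -> active={job_B:*/12, job_D:*/11}
Op 8: register job_E */2 -> active={job_B:*/12, job_D:*/11, job_E:*/2}
Op 9: register job_A */13 -> active={job_A:*/13, job_B:*/12, job_D:*/11, job_E:*/2}
Op 10: register job_C */15 -> active={job_A:*/13, job_B:*/12, job_C:*/15, job_D:*/11, job_E:*/2}
Op 11: unregister job_D -> active={job_A:*/13, job_B:*/12, job_C:*/15, job_E:*/2}
  job_A: interval 13, next fire after T=43 is 52
  job_B: interval 12, next fire after T=43 is 48
  job_C: interval 15, next fire after T=43 is 45
  job_E: interval 2, next fire after T=43 is 44
Earliest fire time = 44 (job job_E)

Answer: 44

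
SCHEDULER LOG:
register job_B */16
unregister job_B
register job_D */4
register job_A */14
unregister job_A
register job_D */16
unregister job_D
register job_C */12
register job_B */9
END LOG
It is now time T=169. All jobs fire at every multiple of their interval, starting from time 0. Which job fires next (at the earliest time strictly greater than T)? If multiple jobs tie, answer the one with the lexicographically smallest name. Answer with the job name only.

Op 1: register job_B */16 -> active={job_B:*/16}
Op 2: unregister job_B -> active={}
Op 3: register job_D */4 -> active={job_D:*/4}
Op 4: register job_A */14 -> active={job_A:*/14, job_D:*/4}
Op 5: unregister job_A -> active={job_D:*/4}
Op 6: register job_D */16 -> active={job_D:*/16}
Op 7: unregister job_D -> active={}
Op 8: register job_C */12 -> active={job_C:*/12}
Op 9: register job_B */9 -> active={job_B:*/9, job_C:*/12}
  job_B: interval 9, next fire after T=169 is 171
  job_C: interval 12, next fire after T=169 is 180
Earliest = 171, winner (lex tiebreak) = job_B

Answer: job_B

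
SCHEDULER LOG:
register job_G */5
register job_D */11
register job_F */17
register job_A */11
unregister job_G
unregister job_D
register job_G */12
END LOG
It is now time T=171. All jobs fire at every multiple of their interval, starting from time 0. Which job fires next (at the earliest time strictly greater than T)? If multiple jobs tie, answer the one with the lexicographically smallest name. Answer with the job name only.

Answer: job_A

Derivation:
Op 1: register job_G */5 -> active={job_G:*/5}
Op 2: register job_D */11 -> active={job_D:*/11, job_G:*/5}
Op 3: register job_F */17 -> active={job_D:*/11, job_F:*/17, job_G:*/5}
Op 4: register job_A */11 -> active={job_A:*/11, job_D:*/11, job_F:*/17, job_G:*/5}
Op 5: unregister job_G -> active={job_A:*/11, job_D:*/11, job_F:*/17}
Op 6: unregister job_D -> active={job_A:*/11, job_F:*/17}
Op 7: register job_G */12 -> active={job_A:*/11, job_F:*/17, job_G:*/12}
  job_A: interval 11, next fire after T=171 is 176
  job_F: interval 17, next fire after T=171 is 187
  job_G: interval 12, next fire after T=171 is 180
Earliest = 176, winner (lex tiebreak) = job_A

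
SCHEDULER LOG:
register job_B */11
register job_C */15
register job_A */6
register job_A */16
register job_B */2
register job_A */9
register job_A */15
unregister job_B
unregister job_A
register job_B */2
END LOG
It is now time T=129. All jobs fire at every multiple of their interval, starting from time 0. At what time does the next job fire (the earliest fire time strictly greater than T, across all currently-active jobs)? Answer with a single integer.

Op 1: register job_B */11 -> active={job_B:*/11}
Op 2: register job_C */15 -> active={job_B:*/11, job_C:*/15}
Op 3: register job_A */6 -> active={job_A:*/6, job_B:*/11, job_C:*/15}
Op 4: register job_A */16 -> active={job_A:*/16, job_B:*/11, job_C:*/15}
Op 5: register job_B */2 -> active={job_A:*/16, job_B:*/2, job_C:*/15}
Op 6: register job_A */9 -> active={job_A:*/9, job_B:*/2, job_C:*/15}
Op 7: register job_A */15 -> active={job_A:*/15, job_B:*/2, job_C:*/15}
Op 8: unregister job_B -> active={job_A:*/15, job_C:*/15}
Op 9: unregister job_A -> active={job_C:*/15}
Op 10: register job_B */2 -> active={job_B:*/2, job_C:*/15}
  job_B: interval 2, next fire after T=129 is 130
  job_C: interval 15, next fire after T=129 is 135
Earliest fire time = 130 (job job_B)

Answer: 130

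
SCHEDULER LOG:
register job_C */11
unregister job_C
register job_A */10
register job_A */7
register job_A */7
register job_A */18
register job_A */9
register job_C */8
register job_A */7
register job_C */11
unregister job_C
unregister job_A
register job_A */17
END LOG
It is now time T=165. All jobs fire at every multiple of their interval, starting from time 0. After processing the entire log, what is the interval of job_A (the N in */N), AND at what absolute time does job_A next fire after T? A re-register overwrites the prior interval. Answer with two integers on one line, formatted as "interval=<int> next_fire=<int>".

Op 1: register job_C */11 -> active={job_C:*/11}
Op 2: unregister job_C -> active={}
Op 3: register job_A */10 -> active={job_A:*/10}
Op 4: register job_A */7 -> active={job_A:*/7}
Op 5: register job_A */7 -> active={job_A:*/7}
Op 6: register job_A */18 -> active={job_A:*/18}
Op 7: register job_A */9 -> active={job_A:*/9}
Op 8: register job_C */8 -> active={job_A:*/9, job_C:*/8}
Op 9: register job_A */7 -> active={job_A:*/7, job_C:*/8}
Op 10: register job_C */11 -> active={job_A:*/7, job_C:*/11}
Op 11: unregister job_C -> active={job_A:*/7}
Op 12: unregister job_A -> active={}
Op 13: register job_A */17 -> active={job_A:*/17}
Final interval of job_A = 17
Next fire of job_A after T=165: (165//17+1)*17 = 170

Answer: interval=17 next_fire=170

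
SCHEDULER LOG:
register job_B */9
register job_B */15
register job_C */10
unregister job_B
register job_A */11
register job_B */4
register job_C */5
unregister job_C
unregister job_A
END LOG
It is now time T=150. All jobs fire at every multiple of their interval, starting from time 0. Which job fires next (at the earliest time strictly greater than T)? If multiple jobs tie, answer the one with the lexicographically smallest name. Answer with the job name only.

Answer: job_B

Derivation:
Op 1: register job_B */9 -> active={job_B:*/9}
Op 2: register job_B */15 -> active={job_B:*/15}
Op 3: register job_C */10 -> active={job_B:*/15, job_C:*/10}
Op 4: unregister job_B -> active={job_C:*/10}
Op 5: register job_A */11 -> active={job_A:*/11, job_C:*/10}
Op 6: register job_B */4 -> active={job_A:*/11, job_B:*/4, job_C:*/10}
Op 7: register job_C */5 -> active={job_A:*/11, job_B:*/4, job_C:*/5}
Op 8: unregister job_C -> active={job_A:*/11, job_B:*/4}
Op 9: unregister job_A -> active={job_B:*/4}
  job_B: interval 4, next fire after T=150 is 152
Earliest = 152, winner (lex tiebreak) = job_B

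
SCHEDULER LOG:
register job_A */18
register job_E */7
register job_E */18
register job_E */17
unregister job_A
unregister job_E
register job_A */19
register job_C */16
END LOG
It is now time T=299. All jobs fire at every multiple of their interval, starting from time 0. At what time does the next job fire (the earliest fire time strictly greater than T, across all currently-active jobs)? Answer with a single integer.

Op 1: register job_A */18 -> active={job_A:*/18}
Op 2: register job_E */7 -> active={job_A:*/18, job_E:*/7}
Op 3: register job_E */18 -> active={job_A:*/18, job_E:*/18}
Op 4: register job_E */17 -> active={job_A:*/18, job_E:*/17}
Op 5: unregister job_A -> active={job_E:*/17}
Op 6: unregister job_E -> active={}
Op 7: register job_A */19 -> active={job_A:*/19}
Op 8: register job_C */16 -> active={job_A:*/19, job_C:*/16}
  job_A: interval 19, next fire after T=299 is 304
  job_C: interval 16, next fire after T=299 is 304
Earliest fire time = 304 (job job_A)

Answer: 304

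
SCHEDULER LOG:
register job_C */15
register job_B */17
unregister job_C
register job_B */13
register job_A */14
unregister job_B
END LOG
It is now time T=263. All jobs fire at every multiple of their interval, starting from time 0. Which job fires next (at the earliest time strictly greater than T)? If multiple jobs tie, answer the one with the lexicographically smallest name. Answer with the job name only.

Answer: job_A

Derivation:
Op 1: register job_C */15 -> active={job_C:*/15}
Op 2: register job_B */17 -> active={job_B:*/17, job_C:*/15}
Op 3: unregister job_C -> active={job_B:*/17}
Op 4: register job_B */13 -> active={job_B:*/13}
Op 5: register job_A */14 -> active={job_A:*/14, job_B:*/13}
Op 6: unregister job_B -> active={job_A:*/14}
  job_A: interval 14, next fire after T=263 is 266
Earliest = 266, winner (lex tiebreak) = job_A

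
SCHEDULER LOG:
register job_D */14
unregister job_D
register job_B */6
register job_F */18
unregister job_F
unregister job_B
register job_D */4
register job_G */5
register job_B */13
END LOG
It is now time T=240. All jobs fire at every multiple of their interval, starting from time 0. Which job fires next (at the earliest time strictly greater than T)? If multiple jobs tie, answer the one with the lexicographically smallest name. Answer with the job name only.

Op 1: register job_D */14 -> active={job_D:*/14}
Op 2: unregister job_D -> active={}
Op 3: register job_B */6 -> active={job_B:*/6}
Op 4: register job_F */18 -> active={job_B:*/6, job_F:*/18}
Op 5: unregister job_F -> active={job_B:*/6}
Op 6: unregister job_B -> active={}
Op 7: register job_D */4 -> active={job_D:*/4}
Op 8: register job_G */5 -> active={job_D:*/4, job_G:*/5}
Op 9: register job_B */13 -> active={job_B:*/13, job_D:*/4, job_G:*/5}
  job_B: interval 13, next fire after T=240 is 247
  job_D: interval 4, next fire after T=240 is 244
  job_G: interval 5, next fire after T=240 is 245
Earliest = 244, winner (lex tiebreak) = job_D

Answer: job_D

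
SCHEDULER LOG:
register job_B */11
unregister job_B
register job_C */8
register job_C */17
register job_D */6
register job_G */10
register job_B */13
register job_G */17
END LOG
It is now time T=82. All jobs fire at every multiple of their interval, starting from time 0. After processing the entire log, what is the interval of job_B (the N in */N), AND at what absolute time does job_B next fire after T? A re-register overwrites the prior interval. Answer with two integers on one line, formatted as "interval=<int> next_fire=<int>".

Op 1: register job_B */11 -> active={job_B:*/11}
Op 2: unregister job_B -> active={}
Op 3: register job_C */8 -> active={job_C:*/8}
Op 4: register job_C */17 -> active={job_C:*/17}
Op 5: register job_D */6 -> active={job_C:*/17, job_D:*/6}
Op 6: register job_G */10 -> active={job_C:*/17, job_D:*/6, job_G:*/10}
Op 7: register job_B */13 -> active={job_B:*/13, job_C:*/17, job_D:*/6, job_G:*/10}
Op 8: register job_G */17 -> active={job_B:*/13, job_C:*/17, job_D:*/6, job_G:*/17}
Final interval of job_B = 13
Next fire of job_B after T=82: (82//13+1)*13 = 91

Answer: interval=13 next_fire=91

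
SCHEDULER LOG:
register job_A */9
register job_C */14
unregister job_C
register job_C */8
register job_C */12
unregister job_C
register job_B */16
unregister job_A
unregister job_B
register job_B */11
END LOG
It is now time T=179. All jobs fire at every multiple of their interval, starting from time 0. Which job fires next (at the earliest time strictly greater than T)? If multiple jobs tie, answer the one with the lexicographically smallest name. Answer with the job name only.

Answer: job_B

Derivation:
Op 1: register job_A */9 -> active={job_A:*/9}
Op 2: register job_C */14 -> active={job_A:*/9, job_C:*/14}
Op 3: unregister job_C -> active={job_A:*/9}
Op 4: register job_C */8 -> active={job_A:*/9, job_C:*/8}
Op 5: register job_C */12 -> active={job_A:*/9, job_C:*/12}
Op 6: unregister job_C -> active={job_A:*/9}
Op 7: register job_B */16 -> active={job_A:*/9, job_B:*/16}
Op 8: unregister job_A -> active={job_B:*/16}
Op 9: unregister job_B -> active={}
Op 10: register job_B */11 -> active={job_B:*/11}
  job_B: interval 11, next fire after T=179 is 187
Earliest = 187, winner (lex tiebreak) = job_B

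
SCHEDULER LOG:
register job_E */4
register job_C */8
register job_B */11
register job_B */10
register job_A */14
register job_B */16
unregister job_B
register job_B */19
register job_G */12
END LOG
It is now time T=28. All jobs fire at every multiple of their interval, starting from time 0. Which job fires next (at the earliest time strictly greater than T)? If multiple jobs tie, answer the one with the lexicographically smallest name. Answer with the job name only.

Answer: job_C

Derivation:
Op 1: register job_E */4 -> active={job_E:*/4}
Op 2: register job_C */8 -> active={job_C:*/8, job_E:*/4}
Op 3: register job_B */11 -> active={job_B:*/11, job_C:*/8, job_E:*/4}
Op 4: register job_B */10 -> active={job_B:*/10, job_C:*/8, job_E:*/4}
Op 5: register job_A */14 -> active={job_A:*/14, job_B:*/10, job_C:*/8, job_E:*/4}
Op 6: register job_B */16 -> active={job_A:*/14, job_B:*/16, job_C:*/8, job_E:*/4}
Op 7: unregister job_B -> active={job_A:*/14, job_C:*/8, job_E:*/4}
Op 8: register job_B */19 -> active={job_A:*/14, job_B:*/19, job_C:*/8, job_E:*/4}
Op 9: register job_G */12 -> active={job_A:*/14, job_B:*/19, job_C:*/8, job_E:*/4, job_G:*/12}
  job_A: interval 14, next fire after T=28 is 42
  job_B: interval 19, next fire after T=28 is 38
  job_C: interval 8, next fire after T=28 is 32
  job_E: interval 4, next fire after T=28 is 32
  job_G: interval 12, next fire after T=28 is 36
Earliest = 32, winner (lex tiebreak) = job_C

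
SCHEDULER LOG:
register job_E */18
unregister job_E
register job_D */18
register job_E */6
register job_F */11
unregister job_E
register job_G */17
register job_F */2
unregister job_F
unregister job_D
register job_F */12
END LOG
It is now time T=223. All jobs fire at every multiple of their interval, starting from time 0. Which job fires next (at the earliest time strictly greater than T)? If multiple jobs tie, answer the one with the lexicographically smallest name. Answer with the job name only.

Answer: job_F

Derivation:
Op 1: register job_E */18 -> active={job_E:*/18}
Op 2: unregister job_E -> active={}
Op 3: register job_D */18 -> active={job_D:*/18}
Op 4: register job_E */6 -> active={job_D:*/18, job_E:*/6}
Op 5: register job_F */11 -> active={job_D:*/18, job_E:*/6, job_F:*/11}
Op 6: unregister job_E -> active={job_D:*/18, job_F:*/11}
Op 7: register job_G */17 -> active={job_D:*/18, job_F:*/11, job_G:*/17}
Op 8: register job_F */2 -> active={job_D:*/18, job_F:*/2, job_G:*/17}
Op 9: unregister job_F -> active={job_D:*/18, job_G:*/17}
Op 10: unregister job_D -> active={job_G:*/17}
Op 11: register job_F */12 -> active={job_F:*/12, job_G:*/17}
  job_F: interval 12, next fire after T=223 is 228
  job_G: interval 17, next fire after T=223 is 238
Earliest = 228, winner (lex tiebreak) = job_F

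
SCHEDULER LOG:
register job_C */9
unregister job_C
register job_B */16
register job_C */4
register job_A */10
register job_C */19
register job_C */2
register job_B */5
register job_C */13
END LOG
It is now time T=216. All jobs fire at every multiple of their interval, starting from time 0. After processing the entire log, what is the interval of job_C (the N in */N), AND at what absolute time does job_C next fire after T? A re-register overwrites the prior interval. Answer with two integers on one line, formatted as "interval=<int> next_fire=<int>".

Op 1: register job_C */9 -> active={job_C:*/9}
Op 2: unregister job_C -> active={}
Op 3: register job_B */16 -> active={job_B:*/16}
Op 4: register job_C */4 -> active={job_B:*/16, job_C:*/4}
Op 5: register job_A */10 -> active={job_A:*/10, job_B:*/16, job_C:*/4}
Op 6: register job_C */19 -> active={job_A:*/10, job_B:*/16, job_C:*/19}
Op 7: register job_C */2 -> active={job_A:*/10, job_B:*/16, job_C:*/2}
Op 8: register job_B */5 -> active={job_A:*/10, job_B:*/5, job_C:*/2}
Op 9: register job_C */13 -> active={job_A:*/10, job_B:*/5, job_C:*/13}
Final interval of job_C = 13
Next fire of job_C after T=216: (216//13+1)*13 = 221

Answer: interval=13 next_fire=221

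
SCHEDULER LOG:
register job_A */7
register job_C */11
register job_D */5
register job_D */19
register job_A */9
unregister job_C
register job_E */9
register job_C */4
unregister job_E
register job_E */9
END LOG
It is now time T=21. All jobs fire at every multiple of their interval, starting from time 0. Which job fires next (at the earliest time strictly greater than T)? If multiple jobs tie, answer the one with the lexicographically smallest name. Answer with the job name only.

Answer: job_C

Derivation:
Op 1: register job_A */7 -> active={job_A:*/7}
Op 2: register job_C */11 -> active={job_A:*/7, job_C:*/11}
Op 3: register job_D */5 -> active={job_A:*/7, job_C:*/11, job_D:*/5}
Op 4: register job_D */19 -> active={job_A:*/7, job_C:*/11, job_D:*/19}
Op 5: register job_A */9 -> active={job_A:*/9, job_C:*/11, job_D:*/19}
Op 6: unregister job_C -> active={job_A:*/9, job_D:*/19}
Op 7: register job_E */9 -> active={job_A:*/9, job_D:*/19, job_E:*/9}
Op 8: register job_C */4 -> active={job_A:*/9, job_C:*/4, job_D:*/19, job_E:*/9}
Op 9: unregister job_E -> active={job_A:*/9, job_C:*/4, job_D:*/19}
Op 10: register job_E */9 -> active={job_A:*/9, job_C:*/4, job_D:*/19, job_E:*/9}
  job_A: interval 9, next fire after T=21 is 27
  job_C: interval 4, next fire after T=21 is 24
  job_D: interval 19, next fire after T=21 is 38
  job_E: interval 9, next fire after T=21 is 27
Earliest = 24, winner (lex tiebreak) = job_C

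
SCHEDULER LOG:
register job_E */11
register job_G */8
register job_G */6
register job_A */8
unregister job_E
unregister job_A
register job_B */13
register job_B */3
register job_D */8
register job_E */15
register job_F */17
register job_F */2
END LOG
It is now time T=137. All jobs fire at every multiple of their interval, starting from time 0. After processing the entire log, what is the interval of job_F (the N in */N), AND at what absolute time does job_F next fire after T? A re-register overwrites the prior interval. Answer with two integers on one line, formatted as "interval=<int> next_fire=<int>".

Op 1: register job_E */11 -> active={job_E:*/11}
Op 2: register job_G */8 -> active={job_E:*/11, job_G:*/8}
Op 3: register job_G */6 -> active={job_E:*/11, job_G:*/6}
Op 4: register job_A */8 -> active={job_A:*/8, job_E:*/11, job_G:*/6}
Op 5: unregister job_E -> active={job_A:*/8, job_G:*/6}
Op 6: unregister job_A -> active={job_G:*/6}
Op 7: register job_B */13 -> active={job_B:*/13, job_G:*/6}
Op 8: register job_B */3 -> active={job_B:*/3, job_G:*/6}
Op 9: register job_D */8 -> active={job_B:*/3, job_D:*/8, job_G:*/6}
Op 10: register job_E */15 -> active={job_B:*/3, job_D:*/8, job_E:*/15, job_G:*/6}
Op 11: register job_F */17 -> active={job_B:*/3, job_D:*/8, job_E:*/15, job_F:*/17, job_G:*/6}
Op 12: register job_F */2 -> active={job_B:*/3, job_D:*/8, job_E:*/15, job_F:*/2, job_G:*/6}
Final interval of job_F = 2
Next fire of job_F after T=137: (137//2+1)*2 = 138

Answer: interval=2 next_fire=138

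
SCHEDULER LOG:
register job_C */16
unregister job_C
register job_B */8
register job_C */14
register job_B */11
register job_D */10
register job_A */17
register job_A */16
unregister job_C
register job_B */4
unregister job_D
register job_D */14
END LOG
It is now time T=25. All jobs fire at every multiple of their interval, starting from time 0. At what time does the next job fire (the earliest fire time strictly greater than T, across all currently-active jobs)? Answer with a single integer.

Op 1: register job_C */16 -> active={job_C:*/16}
Op 2: unregister job_C -> active={}
Op 3: register job_B */8 -> active={job_B:*/8}
Op 4: register job_C */14 -> active={job_B:*/8, job_C:*/14}
Op 5: register job_B */11 -> active={job_B:*/11, job_C:*/14}
Op 6: register job_D */10 -> active={job_B:*/11, job_C:*/14, job_D:*/10}
Op 7: register job_A */17 -> active={job_A:*/17, job_B:*/11, job_C:*/14, job_D:*/10}
Op 8: register job_A */16 -> active={job_A:*/16, job_B:*/11, job_C:*/14, job_D:*/10}
Op 9: unregister job_C -> active={job_A:*/16, job_B:*/11, job_D:*/10}
Op 10: register job_B */4 -> active={job_A:*/16, job_B:*/4, job_D:*/10}
Op 11: unregister job_D -> active={job_A:*/16, job_B:*/4}
Op 12: register job_D */14 -> active={job_A:*/16, job_B:*/4, job_D:*/14}
  job_A: interval 16, next fire after T=25 is 32
  job_B: interval 4, next fire after T=25 is 28
  job_D: interval 14, next fire after T=25 is 28
Earliest fire time = 28 (job job_B)

Answer: 28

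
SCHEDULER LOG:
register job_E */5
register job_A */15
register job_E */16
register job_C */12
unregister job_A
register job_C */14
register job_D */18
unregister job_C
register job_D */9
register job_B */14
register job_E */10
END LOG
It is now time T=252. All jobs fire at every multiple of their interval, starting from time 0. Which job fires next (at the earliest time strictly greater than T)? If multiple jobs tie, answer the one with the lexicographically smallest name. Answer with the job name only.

Op 1: register job_E */5 -> active={job_E:*/5}
Op 2: register job_A */15 -> active={job_A:*/15, job_E:*/5}
Op 3: register job_E */16 -> active={job_A:*/15, job_E:*/16}
Op 4: register job_C */12 -> active={job_A:*/15, job_C:*/12, job_E:*/16}
Op 5: unregister job_A -> active={job_C:*/12, job_E:*/16}
Op 6: register job_C */14 -> active={job_C:*/14, job_E:*/16}
Op 7: register job_D */18 -> active={job_C:*/14, job_D:*/18, job_E:*/16}
Op 8: unregister job_C -> active={job_D:*/18, job_E:*/16}
Op 9: register job_D */9 -> active={job_D:*/9, job_E:*/16}
Op 10: register job_B */14 -> active={job_B:*/14, job_D:*/9, job_E:*/16}
Op 11: register job_E */10 -> active={job_B:*/14, job_D:*/9, job_E:*/10}
  job_B: interval 14, next fire after T=252 is 266
  job_D: interval 9, next fire after T=252 is 261
  job_E: interval 10, next fire after T=252 is 260
Earliest = 260, winner (lex tiebreak) = job_E

Answer: job_E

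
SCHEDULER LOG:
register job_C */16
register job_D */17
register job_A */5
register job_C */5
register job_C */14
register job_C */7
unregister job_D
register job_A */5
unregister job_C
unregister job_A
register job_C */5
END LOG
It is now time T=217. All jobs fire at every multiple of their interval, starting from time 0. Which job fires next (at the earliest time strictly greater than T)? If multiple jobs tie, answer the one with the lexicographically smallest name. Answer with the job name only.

Answer: job_C

Derivation:
Op 1: register job_C */16 -> active={job_C:*/16}
Op 2: register job_D */17 -> active={job_C:*/16, job_D:*/17}
Op 3: register job_A */5 -> active={job_A:*/5, job_C:*/16, job_D:*/17}
Op 4: register job_C */5 -> active={job_A:*/5, job_C:*/5, job_D:*/17}
Op 5: register job_C */14 -> active={job_A:*/5, job_C:*/14, job_D:*/17}
Op 6: register job_C */7 -> active={job_A:*/5, job_C:*/7, job_D:*/17}
Op 7: unregister job_D -> active={job_A:*/5, job_C:*/7}
Op 8: register job_A */5 -> active={job_A:*/5, job_C:*/7}
Op 9: unregister job_C -> active={job_A:*/5}
Op 10: unregister job_A -> active={}
Op 11: register job_C */5 -> active={job_C:*/5}
  job_C: interval 5, next fire after T=217 is 220
Earliest = 220, winner (lex tiebreak) = job_C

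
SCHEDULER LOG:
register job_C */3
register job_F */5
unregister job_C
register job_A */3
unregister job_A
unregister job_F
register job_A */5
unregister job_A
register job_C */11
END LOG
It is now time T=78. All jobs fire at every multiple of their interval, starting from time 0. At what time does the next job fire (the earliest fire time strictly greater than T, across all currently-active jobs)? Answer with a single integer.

Op 1: register job_C */3 -> active={job_C:*/3}
Op 2: register job_F */5 -> active={job_C:*/3, job_F:*/5}
Op 3: unregister job_C -> active={job_F:*/5}
Op 4: register job_A */3 -> active={job_A:*/3, job_F:*/5}
Op 5: unregister job_A -> active={job_F:*/5}
Op 6: unregister job_F -> active={}
Op 7: register job_A */5 -> active={job_A:*/5}
Op 8: unregister job_A -> active={}
Op 9: register job_C */11 -> active={job_C:*/11}
  job_C: interval 11, next fire after T=78 is 88
Earliest fire time = 88 (job job_C)

Answer: 88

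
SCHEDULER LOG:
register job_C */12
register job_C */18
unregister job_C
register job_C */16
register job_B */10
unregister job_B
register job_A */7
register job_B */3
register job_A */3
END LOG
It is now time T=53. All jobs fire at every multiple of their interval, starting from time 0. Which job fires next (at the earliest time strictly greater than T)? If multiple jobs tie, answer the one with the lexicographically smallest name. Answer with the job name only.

Op 1: register job_C */12 -> active={job_C:*/12}
Op 2: register job_C */18 -> active={job_C:*/18}
Op 3: unregister job_C -> active={}
Op 4: register job_C */16 -> active={job_C:*/16}
Op 5: register job_B */10 -> active={job_B:*/10, job_C:*/16}
Op 6: unregister job_B -> active={job_C:*/16}
Op 7: register job_A */7 -> active={job_A:*/7, job_C:*/16}
Op 8: register job_B */3 -> active={job_A:*/7, job_B:*/3, job_C:*/16}
Op 9: register job_A */3 -> active={job_A:*/3, job_B:*/3, job_C:*/16}
  job_A: interval 3, next fire after T=53 is 54
  job_B: interval 3, next fire after T=53 is 54
  job_C: interval 16, next fire after T=53 is 64
Earliest = 54, winner (lex tiebreak) = job_A

Answer: job_A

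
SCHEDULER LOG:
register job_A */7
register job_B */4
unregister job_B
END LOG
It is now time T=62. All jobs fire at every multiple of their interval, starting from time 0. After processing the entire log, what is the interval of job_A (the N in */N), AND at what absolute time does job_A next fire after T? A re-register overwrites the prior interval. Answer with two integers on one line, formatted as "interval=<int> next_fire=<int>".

Op 1: register job_A */7 -> active={job_A:*/7}
Op 2: register job_B */4 -> active={job_A:*/7, job_B:*/4}
Op 3: unregister job_B -> active={job_A:*/7}
Final interval of job_A = 7
Next fire of job_A after T=62: (62//7+1)*7 = 63

Answer: interval=7 next_fire=63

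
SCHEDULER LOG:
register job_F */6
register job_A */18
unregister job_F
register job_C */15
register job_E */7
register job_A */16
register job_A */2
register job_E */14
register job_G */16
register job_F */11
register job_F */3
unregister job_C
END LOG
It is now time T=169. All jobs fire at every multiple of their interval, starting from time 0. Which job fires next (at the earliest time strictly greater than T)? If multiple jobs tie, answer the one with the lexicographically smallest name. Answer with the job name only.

Answer: job_A

Derivation:
Op 1: register job_F */6 -> active={job_F:*/6}
Op 2: register job_A */18 -> active={job_A:*/18, job_F:*/6}
Op 3: unregister job_F -> active={job_A:*/18}
Op 4: register job_C */15 -> active={job_A:*/18, job_C:*/15}
Op 5: register job_E */7 -> active={job_A:*/18, job_C:*/15, job_E:*/7}
Op 6: register job_A */16 -> active={job_A:*/16, job_C:*/15, job_E:*/7}
Op 7: register job_A */2 -> active={job_A:*/2, job_C:*/15, job_E:*/7}
Op 8: register job_E */14 -> active={job_A:*/2, job_C:*/15, job_E:*/14}
Op 9: register job_G */16 -> active={job_A:*/2, job_C:*/15, job_E:*/14, job_G:*/16}
Op 10: register job_F */11 -> active={job_A:*/2, job_C:*/15, job_E:*/14, job_F:*/11, job_G:*/16}
Op 11: register job_F */3 -> active={job_A:*/2, job_C:*/15, job_E:*/14, job_F:*/3, job_G:*/16}
Op 12: unregister job_C -> active={job_A:*/2, job_E:*/14, job_F:*/3, job_G:*/16}
  job_A: interval 2, next fire after T=169 is 170
  job_E: interval 14, next fire after T=169 is 182
  job_F: interval 3, next fire after T=169 is 171
  job_G: interval 16, next fire after T=169 is 176
Earliest = 170, winner (lex tiebreak) = job_A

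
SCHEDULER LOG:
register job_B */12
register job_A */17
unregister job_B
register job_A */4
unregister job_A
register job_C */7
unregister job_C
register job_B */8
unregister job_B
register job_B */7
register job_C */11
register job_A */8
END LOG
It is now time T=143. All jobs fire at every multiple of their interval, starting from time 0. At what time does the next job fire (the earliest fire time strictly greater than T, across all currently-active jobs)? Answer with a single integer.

Op 1: register job_B */12 -> active={job_B:*/12}
Op 2: register job_A */17 -> active={job_A:*/17, job_B:*/12}
Op 3: unregister job_B -> active={job_A:*/17}
Op 4: register job_A */4 -> active={job_A:*/4}
Op 5: unregister job_A -> active={}
Op 6: register job_C */7 -> active={job_C:*/7}
Op 7: unregister job_C -> active={}
Op 8: register job_B */8 -> active={job_B:*/8}
Op 9: unregister job_B -> active={}
Op 10: register job_B */7 -> active={job_B:*/7}
Op 11: register job_C */11 -> active={job_B:*/7, job_C:*/11}
Op 12: register job_A */8 -> active={job_A:*/8, job_B:*/7, job_C:*/11}
  job_A: interval 8, next fire after T=143 is 144
  job_B: interval 7, next fire after T=143 is 147
  job_C: interval 11, next fire after T=143 is 154
Earliest fire time = 144 (job job_A)

Answer: 144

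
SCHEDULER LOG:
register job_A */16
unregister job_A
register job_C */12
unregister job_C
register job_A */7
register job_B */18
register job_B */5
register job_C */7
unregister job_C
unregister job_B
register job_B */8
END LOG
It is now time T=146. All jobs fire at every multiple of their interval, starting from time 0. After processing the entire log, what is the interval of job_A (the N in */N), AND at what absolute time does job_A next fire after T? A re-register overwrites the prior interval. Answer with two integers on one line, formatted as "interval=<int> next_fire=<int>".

Answer: interval=7 next_fire=147

Derivation:
Op 1: register job_A */16 -> active={job_A:*/16}
Op 2: unregister job_A -> active={}
Op 3: register job_C */12 -> active={job_C:*/12}
Op 4: unregister job_C -> active={}
Op 5: register job_A */7 -> active={job_A:*/7}
Op 6: register job_B */18 -> active={job_A:*/7, job_B:*/18}
Op 7: register job_B */5 -> active={job_A:*/7, job_B:*/5}
Op 8: register job_C */7 -> active={job_A:*/7, job_B:*/5, job_C:*/7}
Op 9: unregister job_C -> active={job_A:*/7, job_B:*/5}
Op 10: unregister job_B -> active={job_A:*/7}
Op 11: register job_B */8 -> active={job_A:*/7, job_B:*/8}
Final interval of job_A = 7
Next fire of job_A after T=146: (146//7+1)*7 = 147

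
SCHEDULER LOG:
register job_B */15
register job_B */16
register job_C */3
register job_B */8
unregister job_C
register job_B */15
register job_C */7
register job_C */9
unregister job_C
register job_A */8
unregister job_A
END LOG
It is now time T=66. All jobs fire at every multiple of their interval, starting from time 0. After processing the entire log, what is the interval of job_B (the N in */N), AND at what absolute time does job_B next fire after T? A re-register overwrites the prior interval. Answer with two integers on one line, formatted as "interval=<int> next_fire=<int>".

Answer: interval=15 next_fire=75

Derivation:
Op 1: register job_B */15 -> active={job_B:*/15}
Op 2: register job_B */16 -> active={job_B:*/16}
Op 3: register job_C */3 -> active={job_B:*/16, job_C:*/3}
Op 4: register job_B */8 -> active={job_B:*/8, job_C:*/3}
Op 5: unregister job_C -> active={job_B:*/8}
Op 6: register job_B */15 -> active={job_B:*/15}
Op 7: register job_C */7 -> active={job_B:*/15, job_C:*/7}
Op 8: register job_C */9 -> active={job_B:*/15, job_C:*/9}
Op 9: unregister job_C -> active={job_B:*/15}
Op 10: register job_A */8 -> active={job_A:*/8, job_B:*/15}
Op 11: unregister job_A -> active={job_B:*/15}
Final interval of job_B = 15
Next fire of job_B after T=66: (66//15+1)*15 = 75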